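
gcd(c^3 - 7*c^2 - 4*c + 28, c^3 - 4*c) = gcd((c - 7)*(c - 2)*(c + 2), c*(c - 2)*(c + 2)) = c^2 - 4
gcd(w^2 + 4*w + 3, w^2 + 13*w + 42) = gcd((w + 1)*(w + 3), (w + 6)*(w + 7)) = 1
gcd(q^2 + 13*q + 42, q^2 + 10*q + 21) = q + 7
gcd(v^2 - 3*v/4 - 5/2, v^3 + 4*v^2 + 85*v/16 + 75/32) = v + 5/4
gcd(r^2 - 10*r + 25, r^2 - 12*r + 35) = r - 5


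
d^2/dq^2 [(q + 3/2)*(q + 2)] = 2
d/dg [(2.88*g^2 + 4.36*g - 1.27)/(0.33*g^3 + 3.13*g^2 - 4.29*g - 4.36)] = (-0.9504*g^4 - 2.8776*g^3 - 24.7447*g^2 - 17.1634*g - 24.4579)/(0.1089*g^6 + 2.0658*g^5 + 6.9655*g^4 - 29.733*g^3 - 8.8895*g^2 + 37.4088*g + 19.0096)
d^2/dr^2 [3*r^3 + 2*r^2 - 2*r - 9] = 18*r + 4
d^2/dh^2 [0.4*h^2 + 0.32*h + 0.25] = 0.800000000000000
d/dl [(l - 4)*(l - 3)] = 2*l - 7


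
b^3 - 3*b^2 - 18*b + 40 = (b - 5)*(b - 2)*(b + 4)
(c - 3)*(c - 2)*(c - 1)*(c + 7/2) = c^4 - 5*c^3/2 - 10*c^2 + 65*c/2 - 21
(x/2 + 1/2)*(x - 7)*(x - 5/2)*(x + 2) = x^4/2 - 13*x^3/4 - 9*x^2/2 + 67*x/4 + 35/2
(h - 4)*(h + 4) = h^2 - 16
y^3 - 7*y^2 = y^2*(y - 7)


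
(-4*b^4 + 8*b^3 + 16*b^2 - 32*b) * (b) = -4*b^5 + 8*b^4 + 16*b^3 - 32*b^2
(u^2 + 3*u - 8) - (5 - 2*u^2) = 3*u^2 + 3*u - 13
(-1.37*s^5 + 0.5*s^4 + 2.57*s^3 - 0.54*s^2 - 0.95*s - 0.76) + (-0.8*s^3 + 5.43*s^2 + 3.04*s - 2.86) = -1.37*s^5 + 0.5*s^4 + 1.77*s^3 + 4.89*s^2 + 2.09*s - 3.62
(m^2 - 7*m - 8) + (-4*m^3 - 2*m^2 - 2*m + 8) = -4*m^3 - m^2 - 9*m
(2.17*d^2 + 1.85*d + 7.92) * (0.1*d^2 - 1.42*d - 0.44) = 0.217*d^4 - 2.8964*d^3 - 2.7898*d^2 - 12.0604*d - 3.4848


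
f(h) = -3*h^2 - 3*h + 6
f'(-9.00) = 51.00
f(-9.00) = -210.00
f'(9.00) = -57.00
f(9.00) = -264.00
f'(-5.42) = 29.52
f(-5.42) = -65.87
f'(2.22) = -16.32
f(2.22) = -15.45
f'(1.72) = -13.32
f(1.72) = -8.04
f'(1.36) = -11.16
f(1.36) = -3.63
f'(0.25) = -4.50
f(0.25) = 5.06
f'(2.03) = -15.18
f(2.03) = -12.45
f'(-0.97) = 2.82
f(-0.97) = 6.09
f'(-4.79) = 25.74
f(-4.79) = -48.46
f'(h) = -6*h - 3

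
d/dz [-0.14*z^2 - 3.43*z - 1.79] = -0.28*z - 3.43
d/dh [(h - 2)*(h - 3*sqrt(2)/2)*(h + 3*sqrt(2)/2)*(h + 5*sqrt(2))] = 4*h^3 - 6*h^2 + 15*sqrt(2)*h^2 - 20*sqrt(2)*h - 9*h - 45*sqrt(2)/2 + 9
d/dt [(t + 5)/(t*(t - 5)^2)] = (-2*t^2 - 15*t + 25)/(t^2*(t^3 - 15*t^2 + 75*t - 125))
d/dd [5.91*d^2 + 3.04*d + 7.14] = 11.82*d + 3.04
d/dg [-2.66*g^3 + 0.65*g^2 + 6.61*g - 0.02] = -7.98*g^2 + 1.3*g + 6.61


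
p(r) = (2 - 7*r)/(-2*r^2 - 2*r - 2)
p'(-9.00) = -0.06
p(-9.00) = -0.45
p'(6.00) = -0.06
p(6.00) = 0.47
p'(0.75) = 0.75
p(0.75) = 0.70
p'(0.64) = 1.03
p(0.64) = 0.60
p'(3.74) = -0.11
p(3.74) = 0.65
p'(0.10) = 3.79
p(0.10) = -0.59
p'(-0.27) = 5.75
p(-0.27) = -2.42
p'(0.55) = 1.32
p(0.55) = 0.50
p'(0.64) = 1.03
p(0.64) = 0.60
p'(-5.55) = -0.17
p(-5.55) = -0.78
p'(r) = (2 - 7*r)*(4*r + 2)/(-2*r^2 - 2*r - 2)^2 - 7/(-2*r^2 - 2*r - 2) = (7*r^2 + 7*r - (2*r + 1)*(7*r - 2) + 7)/(2*(r^2 + r + 1)^2)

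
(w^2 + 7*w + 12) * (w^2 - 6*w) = w^4 + w^3 - 30*w^2 - 72*w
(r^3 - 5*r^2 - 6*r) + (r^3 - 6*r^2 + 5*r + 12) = 2*r^3 - 11*r^2 - r + 12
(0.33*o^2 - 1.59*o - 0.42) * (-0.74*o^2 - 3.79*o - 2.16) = -0.2442*o^4 - 0.0741000000000001*o^3 + 5.6241*o^2 + 5.0262*o + 0.9072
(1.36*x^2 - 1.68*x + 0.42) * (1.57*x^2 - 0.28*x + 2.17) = 2.1352*x^4 - 3.0184*x^3 + 4.081*x^2 - 3.7632*x + 0.9114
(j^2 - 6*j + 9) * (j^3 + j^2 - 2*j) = j^5 - 5*j^4 + j^3 + 21*j^2 - 18*j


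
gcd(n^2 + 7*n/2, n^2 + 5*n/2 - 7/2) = n + 7/2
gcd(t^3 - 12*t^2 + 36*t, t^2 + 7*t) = t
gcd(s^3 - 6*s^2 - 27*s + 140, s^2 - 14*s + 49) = s - 7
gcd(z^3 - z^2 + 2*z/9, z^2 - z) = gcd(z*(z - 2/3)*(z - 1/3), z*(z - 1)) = z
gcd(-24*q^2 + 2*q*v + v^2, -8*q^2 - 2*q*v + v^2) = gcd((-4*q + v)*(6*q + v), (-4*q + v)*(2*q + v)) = 4*q - v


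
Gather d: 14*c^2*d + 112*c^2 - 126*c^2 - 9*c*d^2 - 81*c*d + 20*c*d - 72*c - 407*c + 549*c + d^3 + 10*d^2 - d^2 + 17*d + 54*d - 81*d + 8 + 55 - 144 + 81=-14*c^2 + 70*c + d^3 + d^2*(9 - 9*c) + d*(14*c^2 - 61*c - 10)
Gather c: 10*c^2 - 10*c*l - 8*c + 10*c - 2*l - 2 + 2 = 10*c^2 + c*(2 - 10*l) - 2*l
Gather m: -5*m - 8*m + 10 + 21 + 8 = 39 - 13*m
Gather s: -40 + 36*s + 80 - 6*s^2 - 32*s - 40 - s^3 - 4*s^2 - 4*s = -s^3 - 10*s^2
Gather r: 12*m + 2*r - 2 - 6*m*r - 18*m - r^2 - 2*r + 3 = -6*m*r - 6*m - r^2 + 1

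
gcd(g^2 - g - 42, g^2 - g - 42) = g^2 - g - 42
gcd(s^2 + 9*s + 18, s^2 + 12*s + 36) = s + 6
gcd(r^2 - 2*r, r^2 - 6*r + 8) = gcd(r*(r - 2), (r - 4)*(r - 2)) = r - 2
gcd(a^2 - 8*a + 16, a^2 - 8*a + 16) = a^2 - 8*a + 16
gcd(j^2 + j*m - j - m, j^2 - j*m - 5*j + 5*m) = 1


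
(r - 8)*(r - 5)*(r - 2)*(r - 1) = r^4 - 16*r^3 + 81*r^2 - 146*r + 80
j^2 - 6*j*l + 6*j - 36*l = (j + 6)*(j - 6*l)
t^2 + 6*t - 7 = (t - 1)*(t + 7)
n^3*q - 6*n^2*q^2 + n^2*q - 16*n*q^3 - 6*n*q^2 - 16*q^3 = (n - 8*q)*(n + 2*q)*(n*q + q)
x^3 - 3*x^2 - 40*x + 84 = (x - 7)*(x - 2)*(x + 6)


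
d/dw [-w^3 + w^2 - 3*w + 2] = -3*w^2 + 2*w - 3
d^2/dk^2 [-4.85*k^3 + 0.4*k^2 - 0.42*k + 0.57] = 0.8 - 29.1*k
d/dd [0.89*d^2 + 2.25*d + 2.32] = 1.78*d + 2.25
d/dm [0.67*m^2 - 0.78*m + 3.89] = 1.34*m - 0.78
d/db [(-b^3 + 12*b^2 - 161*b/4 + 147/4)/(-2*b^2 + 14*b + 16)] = (4*b^4 - 56*b^3 + 79*b^2 + 1062*b - 2317)/(8*(b^4 - 14*b^3 + 33*b^2 + 112*b + 64))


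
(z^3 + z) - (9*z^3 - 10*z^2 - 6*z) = -8*z^3 + 10*z^2 + 7*z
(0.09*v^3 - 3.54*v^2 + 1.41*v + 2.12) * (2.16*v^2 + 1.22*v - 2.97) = 0.1944*v^5 - 7.5366*v^4 - 1.5405*v^3 + 16.8132*v^2 - 1.6013*v - 6.2964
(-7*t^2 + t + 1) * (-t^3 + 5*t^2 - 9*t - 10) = 7*t^5 - 36*t^4 + 67*t^3 + 66*t^2 - 19*t - 10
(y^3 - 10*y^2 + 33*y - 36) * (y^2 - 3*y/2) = y^5 - 23*y^4/2 + 48*y^3 - 171*y^2/2 + 54*y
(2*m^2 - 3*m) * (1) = 2*m^2 - 3*m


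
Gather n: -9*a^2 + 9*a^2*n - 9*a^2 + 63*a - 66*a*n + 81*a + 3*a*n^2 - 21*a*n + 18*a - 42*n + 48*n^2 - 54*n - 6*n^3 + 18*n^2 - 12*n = -18*a^2 + 162*a - 6*n^3 + n^2*(3*a + 66) + n*(9*a^2 - 87*a - 108)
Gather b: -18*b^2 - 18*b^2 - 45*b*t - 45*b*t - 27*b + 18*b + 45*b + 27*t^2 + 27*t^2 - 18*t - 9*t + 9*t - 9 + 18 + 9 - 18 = -36*b^2 + b*(36 - 90*t) + 54*t^2 - 18*t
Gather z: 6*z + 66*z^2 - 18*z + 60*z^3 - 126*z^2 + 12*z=60*z^3 - 60*z^2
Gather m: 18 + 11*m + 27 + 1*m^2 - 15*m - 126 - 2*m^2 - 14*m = -m^2 - 18*m - 81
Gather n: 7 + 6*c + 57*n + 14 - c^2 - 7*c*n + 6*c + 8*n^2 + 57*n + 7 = -c^2 + 12*c + 8*n^2 + n*(114 - 7*c) + 28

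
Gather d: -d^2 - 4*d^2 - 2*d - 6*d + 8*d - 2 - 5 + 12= 5 - 5*d^2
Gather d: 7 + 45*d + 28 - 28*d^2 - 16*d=-28*d^2 + 29*d + 35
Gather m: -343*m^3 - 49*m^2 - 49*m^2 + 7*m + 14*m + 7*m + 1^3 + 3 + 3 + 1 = -343*m^3 - 98*m^2 + 28*m + 8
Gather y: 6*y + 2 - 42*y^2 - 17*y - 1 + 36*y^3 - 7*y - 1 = 36*y^3 - 42*y^2 - 18*y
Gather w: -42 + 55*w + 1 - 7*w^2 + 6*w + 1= -7*w^2 + 61*w - 40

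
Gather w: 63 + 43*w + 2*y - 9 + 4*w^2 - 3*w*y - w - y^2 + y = 4*w^2 + w*(42 - 3*y) - y^2 + 3*y + 54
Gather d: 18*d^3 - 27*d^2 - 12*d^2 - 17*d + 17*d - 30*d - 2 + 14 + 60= 18*d^3 - 39*d^2 - 30*d + 72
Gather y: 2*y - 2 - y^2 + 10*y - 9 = -y^2 + 12*y - 11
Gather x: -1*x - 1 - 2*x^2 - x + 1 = -2*x^2 - 2*x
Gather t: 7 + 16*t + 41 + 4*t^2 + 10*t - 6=4*t^2 + 26*t + 42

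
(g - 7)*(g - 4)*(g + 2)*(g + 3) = g^4 - 6*g^3 - 21*g^2 + 74*g + 168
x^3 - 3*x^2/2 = x^2*(x - 3/2)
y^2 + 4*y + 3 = (y + 1)*(y + 3)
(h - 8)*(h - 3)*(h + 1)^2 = h^4 - 9*h^3 + 3*h^2 + 37*h + 24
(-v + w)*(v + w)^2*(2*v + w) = -2*v^4 - 3*v^3*w + v^2*w^2 + 3*v*w^3 + w^4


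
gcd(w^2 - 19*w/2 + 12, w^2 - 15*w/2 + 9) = w - 3/2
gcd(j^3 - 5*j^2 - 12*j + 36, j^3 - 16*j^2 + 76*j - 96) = j^2 - 8*j + 12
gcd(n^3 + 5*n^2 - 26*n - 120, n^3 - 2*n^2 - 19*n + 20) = n^2 - n - 20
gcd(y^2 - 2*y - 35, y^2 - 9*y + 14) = y - 7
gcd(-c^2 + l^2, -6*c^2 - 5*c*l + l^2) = c + l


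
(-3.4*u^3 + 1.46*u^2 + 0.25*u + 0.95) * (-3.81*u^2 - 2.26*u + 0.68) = 12.954*u^5 + 2.1214*u^4 - 6.5641*u^3 - 3.1917*u^2 - 1.977*u + 0.646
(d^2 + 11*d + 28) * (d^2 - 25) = d^4 + 11*d^3 + 3*d^2 - 275*d - 700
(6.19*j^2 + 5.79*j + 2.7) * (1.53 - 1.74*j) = -10.7706*j^3 - 0.603899999999999*j^2 + 4.1607*j + 4.131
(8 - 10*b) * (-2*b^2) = 20*b^3 - 16*b^2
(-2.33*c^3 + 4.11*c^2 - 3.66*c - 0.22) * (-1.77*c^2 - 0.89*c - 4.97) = 4.1241*c^5 - 5.201*c^4 + 14.4004*c^3 - 16.7799*c^2 + 18.386*c + 1.0934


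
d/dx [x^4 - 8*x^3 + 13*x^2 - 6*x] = 4*x^3 - 24*x^2 + 26*x - 6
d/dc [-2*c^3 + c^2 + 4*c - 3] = -6*c^2 + 2*c + 4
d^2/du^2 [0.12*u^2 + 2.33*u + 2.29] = 0.240000000000000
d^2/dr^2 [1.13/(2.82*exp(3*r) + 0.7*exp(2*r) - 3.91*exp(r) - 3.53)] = ((-28.6794*exp(2*r) - 3.164*exp(r) + 4.4183)*(2.82*exp(3*r) + 0.7*exp(2*r) - 3.91*exp(r) - 3.53) + 1.13*(8.46*exp(2*r) + 1.4*exp(r) - 3.91)*(16.92*exp(2*r) + 2.8*exp(r) - 7.82)*exp(r))*exp(r)/(2.82*exp(3*r) + 0.7*exp(2*r) - 3.91*exp(r) - 3.53)^3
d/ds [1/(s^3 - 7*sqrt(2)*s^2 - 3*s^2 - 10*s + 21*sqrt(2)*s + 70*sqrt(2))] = (-3*s^2 + 6*s + 14*sqrt(2)*s - 21*sqrt(2) + 10)/(s^3 - 7*sqrt(2)*s^2 - 3*s^2 - 10*s + 21*sqrt(2)*s + 70*sqrt(2))^2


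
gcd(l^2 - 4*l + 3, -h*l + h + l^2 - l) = l - 1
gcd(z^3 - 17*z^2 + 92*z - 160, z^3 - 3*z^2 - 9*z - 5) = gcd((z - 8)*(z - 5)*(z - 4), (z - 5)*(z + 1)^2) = z - 5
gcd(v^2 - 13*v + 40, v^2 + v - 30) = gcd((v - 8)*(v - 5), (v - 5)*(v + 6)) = v - 5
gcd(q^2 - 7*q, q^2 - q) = q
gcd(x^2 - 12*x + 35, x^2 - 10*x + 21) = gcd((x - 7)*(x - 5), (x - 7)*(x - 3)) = x - 7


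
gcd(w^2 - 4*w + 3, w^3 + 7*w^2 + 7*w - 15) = w - 1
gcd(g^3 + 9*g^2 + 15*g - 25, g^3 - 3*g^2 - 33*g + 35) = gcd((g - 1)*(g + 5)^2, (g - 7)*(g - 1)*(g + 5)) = g^2 + 4*g - 5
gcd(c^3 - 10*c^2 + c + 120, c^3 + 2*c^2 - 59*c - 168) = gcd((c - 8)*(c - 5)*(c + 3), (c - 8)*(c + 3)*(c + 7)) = c^2 - 5*c - 24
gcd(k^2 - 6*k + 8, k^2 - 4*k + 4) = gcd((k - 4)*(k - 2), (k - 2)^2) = k - 2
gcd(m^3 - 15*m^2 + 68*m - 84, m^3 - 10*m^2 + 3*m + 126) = m^2 - 13*m + 42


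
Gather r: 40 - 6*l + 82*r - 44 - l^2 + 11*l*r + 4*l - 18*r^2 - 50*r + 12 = -l^2 - 2*l - 18*r^2 + r*(11*l + 32) + 8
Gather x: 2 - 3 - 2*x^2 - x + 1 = -2*x^2 - x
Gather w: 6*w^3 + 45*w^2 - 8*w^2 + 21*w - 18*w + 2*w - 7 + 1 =6*w^3 + 37*w^2 + 5*w - 6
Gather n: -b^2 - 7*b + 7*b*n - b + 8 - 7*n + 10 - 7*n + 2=-b^2 - 8*b + n*(7*b - 14) + 20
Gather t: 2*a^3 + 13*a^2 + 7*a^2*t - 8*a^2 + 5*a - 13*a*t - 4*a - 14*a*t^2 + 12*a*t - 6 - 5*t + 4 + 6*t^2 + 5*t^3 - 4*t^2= 2*a^3 + 5*a^2 + a + 5*t^3 + t^2*(2 - 14*a) + t*(7*a^2 - a - 5) - 2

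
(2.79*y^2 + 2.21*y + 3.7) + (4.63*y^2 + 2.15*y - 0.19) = 7.42*y^2 + 4.36*y + 3.51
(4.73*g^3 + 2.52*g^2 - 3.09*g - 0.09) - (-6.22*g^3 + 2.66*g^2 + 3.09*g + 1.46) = 10.95*g^3 - 0.14*g^2 - 6.18*g - 1.55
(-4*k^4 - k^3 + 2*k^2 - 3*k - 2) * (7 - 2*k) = 8*k^5 - 26*k^4 - 11*k^3 + 20*k^2 - 17*k - 14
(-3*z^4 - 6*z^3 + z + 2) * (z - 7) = -3*z^5 + 15*z^4 + 42*z^3 + z^2 - 5*z - 14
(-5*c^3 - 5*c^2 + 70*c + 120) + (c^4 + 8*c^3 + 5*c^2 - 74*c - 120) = c^4 + 3*c^3 - 4*c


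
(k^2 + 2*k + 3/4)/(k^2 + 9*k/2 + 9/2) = (k + 1/2)/(k + 3)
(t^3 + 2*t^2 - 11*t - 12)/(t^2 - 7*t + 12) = (t^2 + 5*t + 4)/(t - 4)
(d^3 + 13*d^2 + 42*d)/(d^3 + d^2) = (d^2 + 13*d + 42)/(d*(d + 1))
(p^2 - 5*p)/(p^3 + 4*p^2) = (p - 5)/(p*(p + 4))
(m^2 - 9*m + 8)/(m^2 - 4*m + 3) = (m - 8)/(m - 3)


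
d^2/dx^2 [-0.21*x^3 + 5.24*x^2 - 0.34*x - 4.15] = 10.48 - 1.26*x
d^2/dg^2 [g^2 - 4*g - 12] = 2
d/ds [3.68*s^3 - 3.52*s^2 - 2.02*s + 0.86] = 11.04*s^2 - 7.04*s - 2.02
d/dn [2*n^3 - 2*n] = 6*n^2 - 2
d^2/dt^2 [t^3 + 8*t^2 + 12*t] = 6*t + 16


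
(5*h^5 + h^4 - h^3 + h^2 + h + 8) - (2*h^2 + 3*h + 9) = 5*h^5 + h^4 - h^3 - h^2 - 2*h - 1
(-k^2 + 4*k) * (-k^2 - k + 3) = k^4 - 3*k^3 - 7*k^2 + 12*k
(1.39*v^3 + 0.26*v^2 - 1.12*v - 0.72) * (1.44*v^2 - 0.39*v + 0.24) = 2.0016*v^5 - 0.1677*v^4 - 1.3806*v^3 - 0.5376*v^2 + 0.012*v - 0.1728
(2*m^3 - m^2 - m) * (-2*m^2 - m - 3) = -4*m^5 - 3*m^3 + 4*m^2 + 3*m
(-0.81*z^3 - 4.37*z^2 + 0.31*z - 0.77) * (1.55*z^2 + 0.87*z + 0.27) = -1.2555*z^5 - 7.4782*z^4 - 3.5401*z^3 - 2.1037*z^2 - 0.5862*z - 0.2079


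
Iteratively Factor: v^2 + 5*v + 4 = (v + 1)*(v + 4)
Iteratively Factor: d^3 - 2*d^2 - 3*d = (d + 1)*(d^2 - 3*d) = (d - 3)*(d + 1)*(d)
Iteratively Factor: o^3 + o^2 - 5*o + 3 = (o - 1)*(o^2 + 2*o - 3) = (o - 1)*(o + 3)*(o - 1)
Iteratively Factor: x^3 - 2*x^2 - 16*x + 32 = (x + 4)*(x^2 - 6*x + 8) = (x - 2)*(x + 4)*(x - 4)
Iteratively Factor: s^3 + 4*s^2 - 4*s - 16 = (s + 4)*(s^2 - 4) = (s + 2)*(s + 4)*(s - 2)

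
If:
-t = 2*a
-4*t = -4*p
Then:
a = -t/2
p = t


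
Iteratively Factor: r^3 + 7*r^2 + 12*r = (r)*(r^2 + 7*r + 12) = r*(r + 3)*(r + 4)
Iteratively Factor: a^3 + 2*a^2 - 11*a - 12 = (a + 4)*(a^2 - 2*a - 3) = (a - 3)*(a + 4)*(a + 1)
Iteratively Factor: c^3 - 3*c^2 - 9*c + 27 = (c - 3)*(c^2 - 9) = (c - 3)*(c + 3)*(c - 3)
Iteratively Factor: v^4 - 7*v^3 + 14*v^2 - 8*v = (v - 4)*(v^3 - 3*v^2 + 2*v) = v*(v - 4)*(v^2 - 3*v + 2) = v*(v - 4)*(v - 2)*(v - 1)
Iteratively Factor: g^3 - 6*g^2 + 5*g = (g)*(g^2 - 6*g + 5) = g*(g - 5)*(g - 1)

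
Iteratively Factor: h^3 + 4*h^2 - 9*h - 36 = (h + 4)*(h^2 - 9) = (h - 3)*(h + 4)*(h + 3)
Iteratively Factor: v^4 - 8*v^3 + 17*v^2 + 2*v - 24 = (v - 3)*(v^3 - 5*v^2 + 2*v + 8) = (v - 3)*(v - 2)*(v^2 - 3*v - 4) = (v - 4)*(v - 3)*(v - 2)*(v + 1)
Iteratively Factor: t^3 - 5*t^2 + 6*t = (t)*(t^2 - 5*t + 6) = t*(t - 3)*(t - 2)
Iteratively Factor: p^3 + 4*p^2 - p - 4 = (p + 1)*(p^2 + 3*p - 4) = (p + 1)*(p + 4)*(p - 1)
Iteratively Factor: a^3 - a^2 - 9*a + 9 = (a + 3)*(a^2 - 4*a + 3) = (a - 1)*(a + 3)*(a - 3)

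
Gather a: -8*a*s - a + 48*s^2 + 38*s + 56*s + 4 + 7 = a*(-8*s - 1) + 48*s^2 + 94*s + 11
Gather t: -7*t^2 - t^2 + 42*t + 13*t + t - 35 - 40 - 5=-8*t^2 + 56*t - 80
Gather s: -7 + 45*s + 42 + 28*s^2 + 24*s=28*s^2 + 69*s + 35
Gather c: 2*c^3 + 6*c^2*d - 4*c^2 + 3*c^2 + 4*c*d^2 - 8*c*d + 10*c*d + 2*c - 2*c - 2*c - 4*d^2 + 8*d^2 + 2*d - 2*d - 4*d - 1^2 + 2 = 2*c^3 + c^2*(6*d - 1) + c*(4*d^2 + 2*d - 2) + 4*d^2 - 4*d + 1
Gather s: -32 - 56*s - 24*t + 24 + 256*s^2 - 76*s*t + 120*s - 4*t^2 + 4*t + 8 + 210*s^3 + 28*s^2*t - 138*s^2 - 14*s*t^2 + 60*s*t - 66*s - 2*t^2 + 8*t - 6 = 210*s^3 + s^2*(28*t + 118) + s*(-14*t^2 - 16*t - 2) - 6*t^2 - 12*t - 6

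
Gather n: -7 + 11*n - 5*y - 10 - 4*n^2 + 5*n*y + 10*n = -4*n^2 + n*(5*y + 21) - 5*y - 17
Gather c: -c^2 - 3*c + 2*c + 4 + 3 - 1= -c^2 - c + 6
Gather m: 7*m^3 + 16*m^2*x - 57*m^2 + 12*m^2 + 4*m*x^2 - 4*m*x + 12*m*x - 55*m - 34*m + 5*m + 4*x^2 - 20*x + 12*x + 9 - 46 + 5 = 7*m^3 + m^2*(16*x - 45) + m*(4*x^2 + 8*x - 84) + 4*x^2 - 8*x - 32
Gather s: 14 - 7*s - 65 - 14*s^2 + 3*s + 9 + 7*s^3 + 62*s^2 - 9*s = 7*s^3 + 48*s^2 - 13*s - 42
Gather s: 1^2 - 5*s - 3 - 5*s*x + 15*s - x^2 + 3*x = s*(10 - 5*x) - x^2 + 3*x - 2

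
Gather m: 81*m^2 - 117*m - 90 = 81*m^2 - 117*m - 90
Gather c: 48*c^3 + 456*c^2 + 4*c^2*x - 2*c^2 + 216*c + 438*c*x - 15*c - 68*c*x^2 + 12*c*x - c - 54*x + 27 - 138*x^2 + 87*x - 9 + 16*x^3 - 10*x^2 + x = 48*c^3 + c^2*(4*x + 454) + c*(-68*x^2 + 450*x + 200) + 16*x^3 - 148*x^2 + 34*x + 18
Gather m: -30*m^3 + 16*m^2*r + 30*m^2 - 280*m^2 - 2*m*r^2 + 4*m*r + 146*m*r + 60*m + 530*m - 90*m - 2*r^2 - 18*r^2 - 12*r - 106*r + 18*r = -30*m^3 + m^2*(16*r - 250) + m*(-2*r^2 + 150*r + 500) - 20*r^2 - 100*r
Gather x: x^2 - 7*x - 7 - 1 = x^2 - 7*x - 8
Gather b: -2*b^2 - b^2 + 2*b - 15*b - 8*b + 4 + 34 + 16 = -3*b^2 - 21*b + 54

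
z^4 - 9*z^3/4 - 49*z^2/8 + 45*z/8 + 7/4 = (z - 7/2)*(z - 1)*(z + 1/4)*(z + 2)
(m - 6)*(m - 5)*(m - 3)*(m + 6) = m^4 - 8*m^3 - 21*m^2 + 288*m - 540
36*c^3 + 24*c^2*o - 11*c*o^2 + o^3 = (-6*c + o)^2*(c + o)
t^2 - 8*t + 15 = (t - 5)*(t - 3)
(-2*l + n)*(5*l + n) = -10*l^2 + 3*l*n + n^2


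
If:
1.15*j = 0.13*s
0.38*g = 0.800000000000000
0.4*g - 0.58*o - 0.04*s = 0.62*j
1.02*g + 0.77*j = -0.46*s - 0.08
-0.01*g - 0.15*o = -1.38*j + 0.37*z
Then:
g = 2.11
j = -0.46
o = 2.22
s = -4.07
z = -2.68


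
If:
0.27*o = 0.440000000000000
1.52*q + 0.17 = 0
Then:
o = 1.63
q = -0.11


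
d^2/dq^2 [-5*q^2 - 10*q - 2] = -10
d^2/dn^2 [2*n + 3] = 0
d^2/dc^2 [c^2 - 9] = 2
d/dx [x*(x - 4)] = 2*x - 4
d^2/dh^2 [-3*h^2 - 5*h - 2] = -6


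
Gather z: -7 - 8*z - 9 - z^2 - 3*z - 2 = -z^2 - 11*z - 18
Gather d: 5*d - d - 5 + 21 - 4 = 4*d + 12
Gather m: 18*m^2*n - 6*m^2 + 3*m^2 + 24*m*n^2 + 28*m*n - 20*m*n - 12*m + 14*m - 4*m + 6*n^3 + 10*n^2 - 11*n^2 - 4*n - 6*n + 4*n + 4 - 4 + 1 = m^2*(18*n - 3) + m*(24*n^2 + 8*n - 2) + 6*n^3 - n^2 - 6*n + 1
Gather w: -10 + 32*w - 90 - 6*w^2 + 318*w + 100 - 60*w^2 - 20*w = -66*w^2 + 330*w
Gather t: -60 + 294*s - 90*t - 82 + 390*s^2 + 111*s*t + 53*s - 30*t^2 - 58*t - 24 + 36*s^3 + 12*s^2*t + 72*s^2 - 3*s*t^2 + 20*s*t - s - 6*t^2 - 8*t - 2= 36*s^3 + 462*s^2 + 346*s + t^2*(-3*s - 36) + t*(12*s^2 + 131*s - 156) - 168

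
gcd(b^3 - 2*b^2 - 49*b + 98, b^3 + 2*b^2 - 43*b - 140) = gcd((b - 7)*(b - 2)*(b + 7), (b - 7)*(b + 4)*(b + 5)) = b - 7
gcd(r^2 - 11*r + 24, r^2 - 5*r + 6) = r - 3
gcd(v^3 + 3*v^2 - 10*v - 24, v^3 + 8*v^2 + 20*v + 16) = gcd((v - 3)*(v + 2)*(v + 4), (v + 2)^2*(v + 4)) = v^2 + 6*v + 8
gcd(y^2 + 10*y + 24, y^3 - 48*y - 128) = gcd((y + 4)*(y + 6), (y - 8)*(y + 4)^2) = y + 4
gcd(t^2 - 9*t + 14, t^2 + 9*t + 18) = 1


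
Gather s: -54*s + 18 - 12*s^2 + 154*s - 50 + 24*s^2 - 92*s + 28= 12*s^2 + 8*s - 4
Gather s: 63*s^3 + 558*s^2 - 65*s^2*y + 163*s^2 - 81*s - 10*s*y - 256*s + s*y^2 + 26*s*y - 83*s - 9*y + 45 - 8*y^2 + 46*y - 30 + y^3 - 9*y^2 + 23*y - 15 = 63*s^3 + s^2*(721 - 65*y) + s*(y^2 + 16*y - 420) + y^3 - 17*y^2 + 60*y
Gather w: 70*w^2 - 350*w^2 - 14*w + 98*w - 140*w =-280*w^2 - 56*w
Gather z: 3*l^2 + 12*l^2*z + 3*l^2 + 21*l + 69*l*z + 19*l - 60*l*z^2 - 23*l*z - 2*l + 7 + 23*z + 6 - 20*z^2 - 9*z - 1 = 6*l^2 + 38*l + z^2*(-60*l - 20) + z*(12*l^2 + 46*l + 14) + 12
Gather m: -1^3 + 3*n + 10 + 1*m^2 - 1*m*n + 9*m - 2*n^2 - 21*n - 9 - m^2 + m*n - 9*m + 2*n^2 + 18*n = 0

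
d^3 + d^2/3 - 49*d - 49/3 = (d - 7)*(d + 1/3)*(d + 7)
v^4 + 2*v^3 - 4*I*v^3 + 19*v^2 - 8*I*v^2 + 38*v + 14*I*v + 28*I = (v + 2)*(v - 7*I)*(v + I)*(v + 2*I)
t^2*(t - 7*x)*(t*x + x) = t^4*x - 7*t^3*x^2 + t^3*x - 7*t^2*x^2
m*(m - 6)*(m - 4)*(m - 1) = m^4 - 11*m^3 + 34*m^2 - 24*m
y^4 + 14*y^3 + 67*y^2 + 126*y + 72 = (y + 1)*(y + 3)*(y + 4)*(y + 6)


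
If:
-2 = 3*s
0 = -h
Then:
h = 0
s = -2/3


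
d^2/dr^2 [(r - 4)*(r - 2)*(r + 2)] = 6*r - 8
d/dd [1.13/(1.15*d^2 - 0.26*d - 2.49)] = (0.2938 - 2.599*d)/(-1.15*d^2 + 0.26*d + 2.49)^2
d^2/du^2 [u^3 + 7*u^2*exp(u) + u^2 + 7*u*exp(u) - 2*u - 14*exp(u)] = 7*u^2*exp(u) + 35*u*exp(u) + 6*u + 14*exp(u) + 2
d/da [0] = 0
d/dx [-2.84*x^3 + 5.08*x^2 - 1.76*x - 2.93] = -8.52*x^2 + 10.16*x - 1.76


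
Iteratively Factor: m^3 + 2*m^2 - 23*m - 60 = (m + 3)*(m^2 - m - 20) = (m - 5)*(m + 3)*(m + 4)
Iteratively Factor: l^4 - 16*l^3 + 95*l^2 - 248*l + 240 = (l - 4)*(l^3 - 12*l^2 + 47*l - 60) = (l - 4)^2*(l^2 - 8*l + 15) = (l - 4)^2*(l - 3)*(l - 5)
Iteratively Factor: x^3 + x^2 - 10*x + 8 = (x + 4)*(x^2 - 3*x + 2) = (x - 1)*(x + 4)*(x - 2)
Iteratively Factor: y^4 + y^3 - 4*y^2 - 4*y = (y - 2)*(y^3 + 3*y^2 + 2*y) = y*(y - 2)*(y^2 + 3*y + 2) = y*(y - 2)*(y + 2)*(y + 1)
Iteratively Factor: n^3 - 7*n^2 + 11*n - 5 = (n - 5)*(n^2 - 2*n + 1) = (n - 5)*(n - 1)*(n - 1)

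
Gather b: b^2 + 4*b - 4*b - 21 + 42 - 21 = b^2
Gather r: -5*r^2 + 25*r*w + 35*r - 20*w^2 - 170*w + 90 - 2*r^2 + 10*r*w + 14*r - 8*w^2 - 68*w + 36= -7*r^2 + r*(35*w + 49) - 28*w^2 - 238*w + 126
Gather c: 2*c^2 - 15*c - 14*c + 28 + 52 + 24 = 2*c^2 - 29*c + 104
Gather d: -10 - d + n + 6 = -d + n - 4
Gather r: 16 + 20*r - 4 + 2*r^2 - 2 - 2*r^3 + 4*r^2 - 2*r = -2*r^3 + 6*r^2 + 18*r + 10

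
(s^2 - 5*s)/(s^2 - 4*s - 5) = s/(s + 1)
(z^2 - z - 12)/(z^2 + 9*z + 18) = (z - 4)/(z + 6)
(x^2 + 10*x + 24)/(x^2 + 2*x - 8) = (x + 6)/(x - 2)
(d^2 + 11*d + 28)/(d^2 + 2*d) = (d^2 + 11*d + 28)/(d*(d + 2))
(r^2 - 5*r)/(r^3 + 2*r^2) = (r - 5)/(r*(r + 2))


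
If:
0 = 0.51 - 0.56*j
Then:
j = 0.91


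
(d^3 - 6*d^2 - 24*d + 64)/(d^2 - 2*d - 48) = (d^2 + 2*d - 8)/(d + 6)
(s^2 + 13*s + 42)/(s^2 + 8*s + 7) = (s + 6)/(s + 1)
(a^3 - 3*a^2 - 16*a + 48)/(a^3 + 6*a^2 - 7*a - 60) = (a - 4)/(a + 5)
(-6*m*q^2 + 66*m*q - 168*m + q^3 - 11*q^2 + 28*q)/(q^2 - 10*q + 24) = (-6*m*q + 42*m + q^2 - 7*q)/(q - 6)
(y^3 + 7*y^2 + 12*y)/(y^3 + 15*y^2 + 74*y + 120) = y*(y + 3)/(y^2 + 11*y + 30)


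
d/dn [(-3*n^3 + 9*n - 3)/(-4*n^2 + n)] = 3*(4*n^4 - 2*n^3 + 12*n^2 - 8*n + 1)/(n^2*(16*n^2 - 8*n + 1))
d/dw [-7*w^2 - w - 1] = -14*w - 1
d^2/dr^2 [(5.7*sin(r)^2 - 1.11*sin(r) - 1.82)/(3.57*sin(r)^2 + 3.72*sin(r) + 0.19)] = (89.845119*sin(r)^5 + 14.6279879999999*sin(r)^4 - 123.783012*sin(r)^3 - 143.731932*sin(r)^2 - 141.750795*sin(r) - 45.922128)/(45.499293*sin(r)^6 + 142.233084*sin(r)^5 + 155.473857*sin(r)^4 + 66.618504*sin(r)^3 + 8.274519*sin(r)^2 + 0.402876*sin(r) + 0.006859)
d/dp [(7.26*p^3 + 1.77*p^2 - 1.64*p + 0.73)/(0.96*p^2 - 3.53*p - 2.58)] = (6.9696*p^4 - 51.2556*p^3 - 60.8661*p^2 - 10.5348*p + 6.8081)/(0.9216*p^4 - 6.7776*p^3 + 7.5073*p^2 + 18.2148*p + 6.6564)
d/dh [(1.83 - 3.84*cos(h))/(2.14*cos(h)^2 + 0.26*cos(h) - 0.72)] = (-8.2176*cos(h)^2 + 7.8324*cos(h) - 2.289)*sin(h)/(4.5796*cos(h)^4 + 1.1128*cos(h)^3 - 3.014*cos(h)^2 - 0.3744*cos(h) + 0.5184)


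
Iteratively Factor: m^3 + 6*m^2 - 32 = (m - 2)*(m^2 + 8*m + 16) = (m - 2)*(m + 4)*(m + 4)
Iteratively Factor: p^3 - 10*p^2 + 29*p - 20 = (p - 5)*(p^2 - 5*p + 4) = (p - 5)*(p - 4)*(p - 1)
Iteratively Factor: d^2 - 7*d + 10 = (d - 2)*(d - 5)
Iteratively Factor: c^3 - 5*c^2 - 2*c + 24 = (c - 3)*(c^2 - 2*c - 8) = (c - 3)*(c + 2)*(c - 4)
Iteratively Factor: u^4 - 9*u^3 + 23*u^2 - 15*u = (u - 3)*(u^3 - 6*u^2 + 5*u) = (u - 3)*(u - 1)*(u^2 - 5*u) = (u - 5)*(u - 3)*(u - 1)*(u)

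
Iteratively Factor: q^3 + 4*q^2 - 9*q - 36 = (q - 3)*(q^2 + 7*q + 12) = (q - 3)*(q + 3)*(q + 4)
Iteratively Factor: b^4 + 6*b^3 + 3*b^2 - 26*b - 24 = (b + 4)*(b^3 + 2*b^2 - 5*b - 6) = (b + 1)*(b + 4)*(b^2 + b - 6) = (b + 1)*(b + 3)*(b + 4)*(b - 2)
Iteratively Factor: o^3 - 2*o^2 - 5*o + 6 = (o - 1)*(o^2 - o - 6) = (o - 1)*(o + 2)*(o - 3)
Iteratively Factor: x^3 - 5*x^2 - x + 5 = (x - 1)*(x^2 - 4*x - 5) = (x - 1)*(x + 1)*(x - 5)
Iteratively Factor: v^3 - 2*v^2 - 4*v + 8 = (v + 2)*(v^2 - 4*v + 4) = (v - 2)*(v + 2)*(v - 2)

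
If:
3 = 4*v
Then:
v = 3/4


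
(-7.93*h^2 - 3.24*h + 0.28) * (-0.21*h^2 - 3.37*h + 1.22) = 1.6653*h^4 + 27.4045*h^3 + 1.1854*h^2 - 4.8964*h + 0.3416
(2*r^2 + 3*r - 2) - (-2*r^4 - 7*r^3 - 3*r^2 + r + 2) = 2*r^4 + 7*r^3 + 5*r^2 + 2*r - 4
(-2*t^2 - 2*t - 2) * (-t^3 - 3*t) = 2*t^5 + 2*t^4 + 8*t^3 + 6*t^2 + 6*t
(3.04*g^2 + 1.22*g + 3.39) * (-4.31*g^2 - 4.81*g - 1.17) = -13.1024*g^4 - 19.8806*g^3 - 24.0359*g^2 - 17.7333*g - 3.9663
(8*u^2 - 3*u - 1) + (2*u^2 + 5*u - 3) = 10*u^2 + 2*u - 4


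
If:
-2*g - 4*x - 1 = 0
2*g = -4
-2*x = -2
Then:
No Solution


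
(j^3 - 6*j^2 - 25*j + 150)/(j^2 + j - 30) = (j^2 - j - 30)/(j + 6)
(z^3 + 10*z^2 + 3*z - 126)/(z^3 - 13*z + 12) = (z^2 + 13*z + 42)/(z^2 + 3*z - 4)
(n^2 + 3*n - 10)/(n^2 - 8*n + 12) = (n + 5)/(n - 6)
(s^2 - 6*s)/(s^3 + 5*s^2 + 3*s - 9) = s*(s - 6)/(s^3 + 5*s^2 + 3*s - 9)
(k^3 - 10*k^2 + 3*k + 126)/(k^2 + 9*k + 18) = (k^2 - 13*k + 42)/(k + 6)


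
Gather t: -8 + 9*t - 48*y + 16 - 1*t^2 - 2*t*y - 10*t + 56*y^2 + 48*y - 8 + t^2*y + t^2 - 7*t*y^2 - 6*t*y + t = t^2*y + t*(-7*y^2 - 8*y) + 56*y^2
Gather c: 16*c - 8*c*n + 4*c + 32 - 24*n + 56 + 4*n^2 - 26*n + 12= c*(20 - 8*n) + 4*n^2 - 50*n + 100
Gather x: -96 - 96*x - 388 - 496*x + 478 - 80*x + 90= 84 - 672*x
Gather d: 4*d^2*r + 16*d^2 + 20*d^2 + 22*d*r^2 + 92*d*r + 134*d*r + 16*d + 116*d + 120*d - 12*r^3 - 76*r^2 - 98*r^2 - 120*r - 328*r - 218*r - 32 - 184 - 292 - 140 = d^2*(4*r + 36) + d*(22*r^2 + 226*r + 252) - 12*r^3 - 174*r^2 - 666*r - 648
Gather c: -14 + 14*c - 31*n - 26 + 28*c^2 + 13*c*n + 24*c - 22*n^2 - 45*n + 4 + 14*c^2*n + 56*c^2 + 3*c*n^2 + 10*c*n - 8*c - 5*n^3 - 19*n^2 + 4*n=c^2*(14*n + 84) + c*(3*n^2 + 23*n + 30) - 5*n^3 - 41*n^2 - 72*n - 36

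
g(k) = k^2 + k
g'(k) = 2*k + 1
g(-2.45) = 3.55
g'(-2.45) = -3.90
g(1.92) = 5.61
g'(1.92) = 4.84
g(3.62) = 16.72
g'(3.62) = 8.24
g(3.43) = 15.19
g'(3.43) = 7.86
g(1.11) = 2.34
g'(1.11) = 3.22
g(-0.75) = -0.19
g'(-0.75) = -0.50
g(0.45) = 0.65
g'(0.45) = 1.90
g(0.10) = 0.11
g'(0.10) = 1.20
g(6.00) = 42.00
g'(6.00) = 13.00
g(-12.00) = 132.00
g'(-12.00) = -23.00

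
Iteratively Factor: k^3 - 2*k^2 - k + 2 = (k - 2)*(k^2 - 1) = (k - 2)*(k - 1)*(k + 1)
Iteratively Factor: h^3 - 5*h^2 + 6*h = (h - 3)*(h^2 - 2*h) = (h - 3)*(h - 2)*(h)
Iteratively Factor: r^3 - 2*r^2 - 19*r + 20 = (r - 1)*(r^2 - r - 20) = (r - 5)*(r - 1)*(r + 4)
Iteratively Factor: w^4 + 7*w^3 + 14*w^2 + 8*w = (w)*(w^3 + 7*w^2 + 14*w + 8) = w*(w + 4)*(w^2 + 3*w + 2) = w*(w + 2)*(w + 4)*(w + 1)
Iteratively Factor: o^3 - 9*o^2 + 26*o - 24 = (o - 3)*(o^2 - 6*o + 8) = (o - 4)*(o - 3)*(o - 2)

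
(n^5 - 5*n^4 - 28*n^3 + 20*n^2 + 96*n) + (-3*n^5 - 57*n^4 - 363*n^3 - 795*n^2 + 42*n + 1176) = -2*n^5 - 62*n^4 - 391*n^3 - 775*n^2 + 138*n + 1176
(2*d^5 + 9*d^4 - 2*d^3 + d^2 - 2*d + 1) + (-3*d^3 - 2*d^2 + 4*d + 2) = 2*d^5 + 9*d^4 - 5*d^3 - d^2 + 2*d + 3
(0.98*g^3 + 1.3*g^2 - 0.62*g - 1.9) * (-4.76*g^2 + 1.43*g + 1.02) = -4.6648*g^5 - 4.7866*g^4 + 5.8098*g^3 + 9.4834*g^2 - 3.3494*g - 1.938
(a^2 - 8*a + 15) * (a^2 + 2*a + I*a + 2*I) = a^4 - 6*a^3 + I*a^3 - a^2 - 6*I*a^2 + 30*a - I*a + 30*I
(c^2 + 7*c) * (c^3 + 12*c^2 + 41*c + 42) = c^5 + 19*c^4 + 125*c^3 + 329*c^2 + 294*c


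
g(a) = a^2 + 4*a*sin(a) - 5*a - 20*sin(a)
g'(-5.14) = -28.46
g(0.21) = -5.00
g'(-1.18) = -20.47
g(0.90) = -16.54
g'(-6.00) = -58.13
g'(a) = 4*a*cos(a) + 2*a + 4*sin(a) - 20*cos(a) - 5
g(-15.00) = 352.02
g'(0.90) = -10.26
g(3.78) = -1.70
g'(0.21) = -22.49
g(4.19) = -0.59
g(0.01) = -0.25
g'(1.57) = 2.13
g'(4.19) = 1.53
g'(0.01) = -24.90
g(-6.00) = 53.71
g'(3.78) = 4.10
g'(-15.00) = 23.17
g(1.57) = -19.11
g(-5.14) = 15.21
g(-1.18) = 30.15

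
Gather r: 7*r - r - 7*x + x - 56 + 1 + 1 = 6*r - 6*x - 54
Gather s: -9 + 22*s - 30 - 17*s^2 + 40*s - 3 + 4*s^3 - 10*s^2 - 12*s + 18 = 4*s^3 - 27*s^2 + 50*s - 24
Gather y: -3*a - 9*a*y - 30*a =-9*a*y - 33*a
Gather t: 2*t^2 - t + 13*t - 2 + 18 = 2*t^2 + 12*t + 16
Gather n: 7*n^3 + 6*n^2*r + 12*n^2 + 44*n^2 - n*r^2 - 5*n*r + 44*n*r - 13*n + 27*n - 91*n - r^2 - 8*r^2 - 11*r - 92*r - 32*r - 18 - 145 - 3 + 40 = 7*n^3 + n^2*(6*r + 56) + n*(-r^2 + 39*r - 77) - 9*r^2 - 135*r - 126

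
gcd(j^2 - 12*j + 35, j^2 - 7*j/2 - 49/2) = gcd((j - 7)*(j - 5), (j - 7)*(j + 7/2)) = j - 7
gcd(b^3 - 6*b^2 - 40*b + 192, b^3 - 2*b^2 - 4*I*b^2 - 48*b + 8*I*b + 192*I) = b^2 - 2*b - 48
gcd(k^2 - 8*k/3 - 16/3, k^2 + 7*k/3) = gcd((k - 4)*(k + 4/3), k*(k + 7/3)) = 1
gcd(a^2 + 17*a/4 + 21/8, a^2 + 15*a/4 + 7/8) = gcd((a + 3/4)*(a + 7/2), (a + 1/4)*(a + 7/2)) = a + 7/2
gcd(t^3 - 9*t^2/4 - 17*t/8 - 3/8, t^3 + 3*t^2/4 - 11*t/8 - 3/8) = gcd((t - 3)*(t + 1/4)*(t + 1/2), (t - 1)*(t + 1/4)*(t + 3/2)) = t + 1/4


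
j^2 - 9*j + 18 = (j - 6)*(j - 3)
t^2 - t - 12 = (t - 4)*(t + 3)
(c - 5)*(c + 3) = c^2 - 2*c - 15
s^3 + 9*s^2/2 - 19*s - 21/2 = (s - 3)*(s + 1/2)*(s + 7)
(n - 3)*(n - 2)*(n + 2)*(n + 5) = n^4 + 2*n^3 - 19*n^2 - 8*n + 60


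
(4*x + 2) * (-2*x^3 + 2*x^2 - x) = -8*x^4 + 4*x^3 - 2*x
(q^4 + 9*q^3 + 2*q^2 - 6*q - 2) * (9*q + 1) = 9*q^5 + 82*q^4 + 27*q^3 - 52*q^2 - 24*q - 2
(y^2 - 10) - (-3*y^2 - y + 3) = 4*y^2 + y - 13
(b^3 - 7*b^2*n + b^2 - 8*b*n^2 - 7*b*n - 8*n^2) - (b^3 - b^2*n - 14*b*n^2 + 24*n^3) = -6*b^2*n + b^2 + 6*b*n^2 - 7*b*n - 24*n^3 - 8*n^2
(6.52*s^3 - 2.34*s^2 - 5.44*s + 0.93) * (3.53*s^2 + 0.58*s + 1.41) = 23.0156*s^5 - 4.4786*s^4 - 11.3672*s^3 - 3.1717*s^2 - 7.131*s + 1.3113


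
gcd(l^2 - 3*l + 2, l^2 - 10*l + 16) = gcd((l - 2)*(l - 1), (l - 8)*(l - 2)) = l - 2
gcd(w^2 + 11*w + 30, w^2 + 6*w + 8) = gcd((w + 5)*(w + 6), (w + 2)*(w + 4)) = 1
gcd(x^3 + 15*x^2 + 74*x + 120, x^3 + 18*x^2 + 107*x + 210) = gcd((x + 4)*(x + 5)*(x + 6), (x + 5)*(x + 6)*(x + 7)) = x^2 + 11*x + 30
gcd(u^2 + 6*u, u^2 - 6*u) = u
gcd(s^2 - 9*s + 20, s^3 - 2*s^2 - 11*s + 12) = s - 4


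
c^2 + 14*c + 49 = (c + 7)^2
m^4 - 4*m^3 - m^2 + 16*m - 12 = (m - 3)*(m - 2)*(m - 1)*(m + 2)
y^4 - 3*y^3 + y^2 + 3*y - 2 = (y - 2)*(y - 1)^2*(y + 1)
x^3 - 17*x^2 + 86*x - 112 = (x - 8)*(x - 7)*(x - 2)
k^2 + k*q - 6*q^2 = (k - 2*q)*(k + 3*q)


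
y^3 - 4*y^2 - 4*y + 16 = (y - 4)*(y - 2)*(y + 2)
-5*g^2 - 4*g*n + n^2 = (-5*g + n)*(g + n)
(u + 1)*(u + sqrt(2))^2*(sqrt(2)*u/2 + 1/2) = sqrt(2)*u^4/2 + sqrt(2)*u^3/2 + 5*u^3/2 + 5*u^2/2 + 2*sqrt(2)*u^2 + u + 2*sqrt(2)*u + 1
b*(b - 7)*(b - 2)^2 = b^4 - 11*b^3 + 32*b^2 - 28*b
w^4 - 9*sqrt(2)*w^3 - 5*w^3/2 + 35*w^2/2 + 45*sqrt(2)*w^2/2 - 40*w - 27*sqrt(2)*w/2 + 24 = (w - 3/2)*(w - 1)*(w - 8*sqrt(2))*(w - sqrt(2))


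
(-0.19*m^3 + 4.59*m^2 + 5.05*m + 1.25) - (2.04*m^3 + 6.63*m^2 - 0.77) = -2.23*m^3 - 2.04*m^2 + 5.05*m + 2.02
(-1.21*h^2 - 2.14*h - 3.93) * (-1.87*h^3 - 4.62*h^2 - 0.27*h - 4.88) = 2.2627*h^5 + 9.592*h^4 + 17.5626*h^3 + 24.6392*h^2 + 11.5043*h + 19.1784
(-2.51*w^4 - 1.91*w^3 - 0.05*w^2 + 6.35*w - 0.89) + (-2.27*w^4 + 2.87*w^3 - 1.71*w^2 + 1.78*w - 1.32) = -4.78*w^4 + 0.96*w^3 - 1.76*w^2 + 8.13*w - 2.21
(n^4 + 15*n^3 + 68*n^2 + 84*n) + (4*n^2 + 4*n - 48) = n^4 + 15*n^3 + 72*n^2 + 88*n - 48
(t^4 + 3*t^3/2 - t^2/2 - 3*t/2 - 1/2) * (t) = t^5 + 3*t^4/2 - t^3/2 - 3*t^2/2 - t/2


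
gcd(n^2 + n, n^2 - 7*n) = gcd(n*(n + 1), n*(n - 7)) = n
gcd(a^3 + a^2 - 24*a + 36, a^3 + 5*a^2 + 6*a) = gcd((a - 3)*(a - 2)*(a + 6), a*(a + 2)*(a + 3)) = 1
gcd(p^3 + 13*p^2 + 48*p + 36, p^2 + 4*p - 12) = p + 6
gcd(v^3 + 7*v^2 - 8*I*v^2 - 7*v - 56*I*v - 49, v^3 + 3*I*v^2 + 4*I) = v - I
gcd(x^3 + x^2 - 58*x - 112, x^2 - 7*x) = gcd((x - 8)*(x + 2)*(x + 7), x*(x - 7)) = 1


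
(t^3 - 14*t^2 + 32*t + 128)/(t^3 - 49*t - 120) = (t^2 - 6*t - 16)/(t^2 + 8*t + 15)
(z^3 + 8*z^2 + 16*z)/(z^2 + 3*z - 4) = z*(z + 4)/(z - 1)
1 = 1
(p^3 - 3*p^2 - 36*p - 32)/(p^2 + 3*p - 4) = (p^2 - 7*p - 8)/(p - 1)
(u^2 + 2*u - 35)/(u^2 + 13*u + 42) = (u - 5)/(u + 6)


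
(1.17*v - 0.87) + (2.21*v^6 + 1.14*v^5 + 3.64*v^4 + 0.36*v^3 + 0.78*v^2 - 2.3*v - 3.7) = 2.21*v^6 + 1.14*v^5 + 3.64*v^4 + 0.36*v^3 + 0.78*v^2 - 1.13*v - 4.57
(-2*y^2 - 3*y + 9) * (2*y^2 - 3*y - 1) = -4*y^4 + 29*y^2 - 24*y - 9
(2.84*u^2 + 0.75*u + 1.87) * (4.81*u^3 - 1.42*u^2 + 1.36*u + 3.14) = 13.6604*u^5 - 0.4253*u^4 + 11.7921*u^3 + 7.2822*u^2 + 4.8982*u + 5.8718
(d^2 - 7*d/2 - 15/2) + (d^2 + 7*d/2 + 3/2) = 2*d^2 - 6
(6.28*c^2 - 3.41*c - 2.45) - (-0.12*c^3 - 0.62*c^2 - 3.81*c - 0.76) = 0.12*c^3 + 6.9*c^2 + 0.4*c - 1.69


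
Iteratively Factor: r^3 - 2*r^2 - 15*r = (r)*(r^2 - 2*r - 15) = r*(r + 3)*(r - 5)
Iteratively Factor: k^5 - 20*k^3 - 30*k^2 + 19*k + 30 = (k + 2)*(k^4 - 2*k^3 - 16*k^2 + 2*k + 15) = (k + 1)*(k + 2)*(k^3 - 3*k^2 - 13*k + 15) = (k - 5)*(k + 1)*(k + 2)*(k^2 + 2*k - 3) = (k - 5)*(k + 1)*(k + 2)*(k + 3)*(k - 1)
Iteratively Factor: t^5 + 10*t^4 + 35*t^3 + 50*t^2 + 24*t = (t + 3)*(t^4 + 7*t^3 + 14*t^2 + 8*t) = (t + 3)*(t + 4)*(t^3 + 3*t^2 + 2*t) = t*(t + 3)*(t + 4)*(t^2 + 3*t + 2) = t*(t + 2)*(t + 3)*(t + 4)*(t + 1)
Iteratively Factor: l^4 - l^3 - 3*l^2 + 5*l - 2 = (l + 2)*(l^3 - 3*l^2 + 3*l - 1) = (l - 1)*(l + 2)*(l^2 - 2*l + 1) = (l - 1)^2*(l + 2)*(l - 1)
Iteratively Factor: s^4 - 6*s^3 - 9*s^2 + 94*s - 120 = (s - 5)*(s^3 - s^2 - 14*s + 24) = (s - 5)*(s - 2)*(s^2 + s - 12) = (s - 5)*(s - 2)*(s + 4)*(s - 3)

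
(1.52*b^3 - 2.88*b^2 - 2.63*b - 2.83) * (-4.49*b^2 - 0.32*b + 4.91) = -6.8248*b^5 + 12.4448*b^4 + 20.1935*b^3 - 0.592499999999999*b^2 - 12.0077*b - 13.8953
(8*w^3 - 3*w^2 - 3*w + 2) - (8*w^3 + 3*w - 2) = -3*w^2 - 6*w + 4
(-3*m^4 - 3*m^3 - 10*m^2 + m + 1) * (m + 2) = -3*m^5 - 9*m^4 - 16*m^3 - 19*m^2 + 3*m + 2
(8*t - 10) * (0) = 0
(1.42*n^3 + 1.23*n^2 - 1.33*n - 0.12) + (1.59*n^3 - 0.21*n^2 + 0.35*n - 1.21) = 3.01*n^3 + 1.02*n^2 - 0.98*n - 1.33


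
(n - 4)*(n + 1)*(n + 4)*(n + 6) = n^4 + 7*n^3 - 10*n^2 - 112*n - 96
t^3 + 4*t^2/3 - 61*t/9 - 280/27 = (t - 8/3)*(t + 5/3)*(t + 7/3)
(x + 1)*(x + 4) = x^2 + 5*x + 4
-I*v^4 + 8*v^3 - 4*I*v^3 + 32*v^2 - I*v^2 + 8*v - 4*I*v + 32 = (v + 4)*(v - I)*(v + 8*I)*(-I*v + 1)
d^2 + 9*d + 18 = (d + 3)*(d + 6)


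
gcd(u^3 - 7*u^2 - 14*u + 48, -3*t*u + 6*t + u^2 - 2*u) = u - 2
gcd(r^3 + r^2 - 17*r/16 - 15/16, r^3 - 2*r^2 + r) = r - 1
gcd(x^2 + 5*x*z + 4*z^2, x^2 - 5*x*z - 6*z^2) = x + z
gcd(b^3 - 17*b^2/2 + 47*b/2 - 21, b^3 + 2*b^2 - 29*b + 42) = b^2 - 5*b + 6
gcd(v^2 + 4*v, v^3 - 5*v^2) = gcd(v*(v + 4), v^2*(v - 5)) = v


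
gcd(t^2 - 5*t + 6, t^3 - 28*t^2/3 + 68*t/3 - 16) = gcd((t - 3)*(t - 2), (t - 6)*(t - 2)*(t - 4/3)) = t - 2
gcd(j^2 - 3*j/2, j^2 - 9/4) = j - 3/2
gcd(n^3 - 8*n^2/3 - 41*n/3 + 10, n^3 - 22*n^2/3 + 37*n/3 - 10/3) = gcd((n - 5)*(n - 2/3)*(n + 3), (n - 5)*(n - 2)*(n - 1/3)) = n - 5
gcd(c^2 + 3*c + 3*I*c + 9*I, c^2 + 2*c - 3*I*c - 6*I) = 1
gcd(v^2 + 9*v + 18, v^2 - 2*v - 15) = v + 3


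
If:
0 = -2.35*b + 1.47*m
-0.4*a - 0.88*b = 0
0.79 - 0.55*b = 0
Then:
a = -3.16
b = 1.44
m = 2.30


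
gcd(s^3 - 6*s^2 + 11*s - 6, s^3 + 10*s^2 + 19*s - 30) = s - 1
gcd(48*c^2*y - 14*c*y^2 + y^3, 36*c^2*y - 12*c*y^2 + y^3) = -6*c*y + y^2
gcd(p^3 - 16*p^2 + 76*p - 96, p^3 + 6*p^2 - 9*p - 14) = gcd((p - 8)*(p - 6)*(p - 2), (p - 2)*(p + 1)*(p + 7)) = p - 2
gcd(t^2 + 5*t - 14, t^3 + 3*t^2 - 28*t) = t + 7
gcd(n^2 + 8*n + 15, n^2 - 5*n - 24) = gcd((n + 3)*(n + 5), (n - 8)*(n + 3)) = n + 3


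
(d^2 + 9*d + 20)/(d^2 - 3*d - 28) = (d + 5)/(d - 7)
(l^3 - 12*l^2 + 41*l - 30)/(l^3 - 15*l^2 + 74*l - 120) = (l - 1)/(l - 4)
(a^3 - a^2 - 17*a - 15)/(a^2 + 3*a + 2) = (a^2 - 2*a - 15)/(a + 2)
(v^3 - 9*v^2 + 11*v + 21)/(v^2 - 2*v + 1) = (v^3 - 9*v^2 + 11*v + 21)/(v^2 - 2*v + 1)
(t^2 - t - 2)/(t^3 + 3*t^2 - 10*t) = (t + 1)/(t*(t + 5))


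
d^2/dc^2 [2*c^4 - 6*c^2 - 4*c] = 24*c^2 - 12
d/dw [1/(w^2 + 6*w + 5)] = 2*(-w - 3)/(w^2 + 6*w + 5)^2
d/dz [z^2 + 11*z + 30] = 2*z + 11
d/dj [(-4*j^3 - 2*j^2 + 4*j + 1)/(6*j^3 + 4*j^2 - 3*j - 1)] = (-4*j^4 - 24*j^3 - 16*j^2 - 4*j - 1)/(36*j^6 + 48*j^5 - 20*j^4 - 36*j^3 + j^2 + 6*j + 1)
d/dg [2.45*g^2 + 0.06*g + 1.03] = 4.9*g + 0.06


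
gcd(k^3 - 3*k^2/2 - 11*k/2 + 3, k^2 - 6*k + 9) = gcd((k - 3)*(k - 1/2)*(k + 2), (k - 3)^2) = k - 3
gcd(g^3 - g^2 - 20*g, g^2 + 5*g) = g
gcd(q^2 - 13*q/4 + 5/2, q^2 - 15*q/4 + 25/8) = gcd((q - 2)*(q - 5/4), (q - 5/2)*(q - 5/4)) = q - 5/4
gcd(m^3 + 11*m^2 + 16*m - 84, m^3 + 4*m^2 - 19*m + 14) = m^2 + 5*m - 14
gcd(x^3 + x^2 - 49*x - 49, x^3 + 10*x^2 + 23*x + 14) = x^2 + 8*x + 7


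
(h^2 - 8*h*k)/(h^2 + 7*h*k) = (h - 8*k)/(h + 7*k)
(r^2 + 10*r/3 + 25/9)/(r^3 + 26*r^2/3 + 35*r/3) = (r + 5/3)/(r*(r + 7))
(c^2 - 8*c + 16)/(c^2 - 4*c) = (c - 4)/c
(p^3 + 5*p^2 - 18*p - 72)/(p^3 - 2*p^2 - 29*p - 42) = (p^2 + 2*p - 24)/(p^2 - 5*p - 14)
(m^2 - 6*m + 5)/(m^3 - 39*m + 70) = (m - 1)/(m^2 + 5*m - 14)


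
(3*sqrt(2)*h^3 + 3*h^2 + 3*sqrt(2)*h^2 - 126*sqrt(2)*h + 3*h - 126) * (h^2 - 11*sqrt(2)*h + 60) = 3*sqrt(2)*h^5 - 63*h^4 + 3*sqrt(2)*h^4 - 63*h^3 + 21*sqrt(2)*h^3 + 147*sqrt(2)*h^2 + 2826*h^2 - 6174*sqrt(2)*h + 180*h - 7560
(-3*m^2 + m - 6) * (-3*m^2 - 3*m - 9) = 9*m^4 + 6*m^3 + 42*m^2 + 9*m + 54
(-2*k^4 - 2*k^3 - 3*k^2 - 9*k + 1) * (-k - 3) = 2*k^5 + 8*k^4 + 9*k^3 + 18*k^2 + 26*k - 3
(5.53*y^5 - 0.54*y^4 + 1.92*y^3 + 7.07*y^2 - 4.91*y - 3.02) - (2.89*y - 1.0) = 5.53*y^5 - 0.54*y^4 + 1.92*y^3 + 7.07*y^2 - 7.8*y - 2.02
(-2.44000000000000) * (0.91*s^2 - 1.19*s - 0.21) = -2.2204*s^2 + 2.9036*s + 0.5124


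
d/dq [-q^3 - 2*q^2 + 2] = q*(-3*q - 4)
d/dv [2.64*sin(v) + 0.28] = 2.64*cos(v)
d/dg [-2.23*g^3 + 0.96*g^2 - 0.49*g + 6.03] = -6.69*g^2 + 1.92*g - 0.49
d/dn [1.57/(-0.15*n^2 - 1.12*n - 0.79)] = (0.471*n + 1.7584)/(0.15*n^2 + 1.12*n + 0.79)^2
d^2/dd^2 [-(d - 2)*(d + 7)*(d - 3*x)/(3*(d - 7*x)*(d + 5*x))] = 2*(33*d^3*x^2 - 5*d^3*x - 14*d^3 - 105*d^2*x^3 + 525*d^2*x^2 + 126*d^2*x + 3675*d*x^4 - 1575*d*x^3 - 1722*d*x^2 - 3675*x^5 + 7175*x^4 + 2618*x^3)/(3*(-d^6 + 6*d^5*x + 93*d^4*x^2 - 412*d^3*x^3 - 3255*d^2*x^4 + 7350*d*x^5 + 42875*x^6))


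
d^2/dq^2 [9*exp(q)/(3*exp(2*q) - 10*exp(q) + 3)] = (81*exp(4*q) + 270*exp(3*q) - 486*exp(2*q) + 270*exp(q) + 81)*exp(q)/(27*exp(6*q) - 270*exp(5*q) + 981*exp(4*q) - 1540*exp(3*q) + 981*exp(2*q) - 270*exp(q) + 27)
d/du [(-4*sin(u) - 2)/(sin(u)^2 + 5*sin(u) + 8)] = 2*(2*sin(u) - cos(2*u) - 10)*cos(u)/(sin(u)^2 + 5*sin(u) + 8)^2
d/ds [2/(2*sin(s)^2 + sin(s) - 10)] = -2*(4*sin(s) + 1)*cos(s)/(-sin(s) + cos(2*s) + 9)^2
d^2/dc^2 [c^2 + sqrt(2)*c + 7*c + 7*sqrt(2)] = 2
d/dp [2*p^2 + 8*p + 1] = 4*p + 8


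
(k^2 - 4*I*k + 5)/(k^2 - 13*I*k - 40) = (k + I)/(k - 8*I)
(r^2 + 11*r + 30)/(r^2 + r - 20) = (r + 6)/(r - 4)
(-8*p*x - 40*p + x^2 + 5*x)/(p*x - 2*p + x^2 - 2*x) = (-8*p*x - 40*p + x^2 + 5*x)/(p*x - 2*p + x^2 - 2*x)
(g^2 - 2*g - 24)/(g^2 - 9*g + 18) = (g + 4)/(g - 3)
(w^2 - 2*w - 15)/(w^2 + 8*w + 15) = (w - 5)/(w + 5)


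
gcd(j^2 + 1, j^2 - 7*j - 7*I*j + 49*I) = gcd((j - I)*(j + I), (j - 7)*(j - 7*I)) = 1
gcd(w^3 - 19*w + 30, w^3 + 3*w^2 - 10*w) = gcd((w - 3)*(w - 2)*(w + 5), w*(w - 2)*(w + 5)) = w^2 + 3*w - 10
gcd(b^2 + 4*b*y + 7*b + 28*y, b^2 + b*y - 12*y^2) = b + 4*y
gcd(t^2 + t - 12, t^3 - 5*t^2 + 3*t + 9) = t - 3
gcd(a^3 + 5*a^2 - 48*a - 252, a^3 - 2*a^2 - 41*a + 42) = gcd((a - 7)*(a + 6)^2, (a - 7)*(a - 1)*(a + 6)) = a^2 - a - 42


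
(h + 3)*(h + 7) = h^2 + 10*h + 21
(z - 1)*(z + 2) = z^2 + z - 2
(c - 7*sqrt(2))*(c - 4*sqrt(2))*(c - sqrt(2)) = c^3 - 12*sqrt(2)*c^2 + 78*c - 56*sqrt(2)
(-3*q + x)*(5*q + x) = -15*q^2 + 2*q*x + x^2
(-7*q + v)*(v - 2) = -7*q*v + 14*q + v^2 - 2*v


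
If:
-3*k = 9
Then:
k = -3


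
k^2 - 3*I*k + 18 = (k - 6*I)*(k + 3*I)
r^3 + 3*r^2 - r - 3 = (r - 1)*(r + 1)*(r + 3)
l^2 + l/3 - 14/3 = (l - 2)*(l + 7/3)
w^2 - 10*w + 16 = (w - 8)*(w - 2)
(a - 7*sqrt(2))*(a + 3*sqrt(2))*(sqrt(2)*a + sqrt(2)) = sqrt(2)*a^3 - 8*a^2 + sqrt(2)*a^2 - 42*sqrt(2)*a - 8*a - 42*sqrt(2)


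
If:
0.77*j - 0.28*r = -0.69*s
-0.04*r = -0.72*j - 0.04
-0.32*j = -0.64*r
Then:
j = -0.06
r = -0.03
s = 0.05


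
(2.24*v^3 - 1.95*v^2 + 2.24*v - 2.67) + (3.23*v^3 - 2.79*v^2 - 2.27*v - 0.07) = 5.47*v^3 - 4.74*v^2 - 0.0299999999999998*v - 2.74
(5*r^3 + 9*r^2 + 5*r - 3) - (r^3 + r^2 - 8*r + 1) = 4*r^3 + 8*r^2 + 13*r - 4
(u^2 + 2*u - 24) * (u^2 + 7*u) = u^4 + 9*u^3 - 10*u^2 - 168*u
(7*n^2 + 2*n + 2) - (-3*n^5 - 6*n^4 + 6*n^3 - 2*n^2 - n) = 3*n^5 + 6*n^4 - 6*n^3 + 9*n^2 + 3*n + 2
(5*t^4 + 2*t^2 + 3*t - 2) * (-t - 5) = -5*t^5 - 25*t^4 - 2*t^3 - 13*t^2 - 13*t + 10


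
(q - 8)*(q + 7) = q^2 - q - 56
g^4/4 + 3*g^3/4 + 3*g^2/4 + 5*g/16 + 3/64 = (g/2 + 1/4)^2*(g + 1/2)*(g + 3/2)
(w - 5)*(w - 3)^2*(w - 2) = w^4 - 13*w^3 + 61*w^2 - 123*w + 90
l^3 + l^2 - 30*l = l*(l - 5)*(l + 6)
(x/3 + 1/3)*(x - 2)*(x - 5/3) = x^3/3 - 8*x^2/9 - x/9 + 10/9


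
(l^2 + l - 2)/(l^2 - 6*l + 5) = (l + 2)/(l - 5)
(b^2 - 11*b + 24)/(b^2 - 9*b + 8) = (b - 3)/(b - 1)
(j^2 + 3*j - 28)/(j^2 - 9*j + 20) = (j + 7)/(j - 5)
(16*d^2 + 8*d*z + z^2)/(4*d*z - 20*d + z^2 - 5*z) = (4*d + z)/(z - 5)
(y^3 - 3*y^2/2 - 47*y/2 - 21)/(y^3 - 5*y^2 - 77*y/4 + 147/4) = 2*(y^2 - 5*y - 6)/(2*y^2 - 17*y + 21)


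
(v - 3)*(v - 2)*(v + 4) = v^3 - v^2 - 14*v + 24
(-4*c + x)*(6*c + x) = -24*c^2 + 2*c*x + x^2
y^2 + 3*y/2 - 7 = (y - 2)*(y + 7/2)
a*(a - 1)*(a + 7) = a^3 + 6*a^2 - 7*a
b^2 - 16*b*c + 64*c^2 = (b - 8*c)^2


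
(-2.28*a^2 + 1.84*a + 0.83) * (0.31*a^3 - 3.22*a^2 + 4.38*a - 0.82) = -0.7068*a^5 + 7.912*a^4 - 15.6539*a^3 + 7.2562*a^2 + 2.1266*a - 0.6806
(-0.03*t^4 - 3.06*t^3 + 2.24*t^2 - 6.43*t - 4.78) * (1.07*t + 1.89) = -0.0321*t^5 - 3.3309*t^4 - 3.3866*t^3 - 2.6465*t^2 - 17.2673*t - 9.0342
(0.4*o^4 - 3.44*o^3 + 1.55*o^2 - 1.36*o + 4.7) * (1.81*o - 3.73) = 0.724*o^5 - 7.7184*o^4 + 15.6367*o^3 - 8.2431*o^2 + 13.5798*o - 17.531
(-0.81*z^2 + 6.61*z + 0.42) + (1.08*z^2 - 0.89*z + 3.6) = 0.27*z^2 + 5.72*z + 4.02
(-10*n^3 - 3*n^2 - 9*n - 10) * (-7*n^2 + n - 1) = 70*n^5 + 11*n^4 + 70*n^3 + 64*n^2 - n + 10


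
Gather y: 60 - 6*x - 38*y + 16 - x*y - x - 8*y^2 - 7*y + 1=-7*x - 8*y^2 + y*(-x - 45) + 77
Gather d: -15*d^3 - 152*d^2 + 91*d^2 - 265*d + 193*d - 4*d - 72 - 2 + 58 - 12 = -15*d^3 - 61*d^2 - 76*d - 28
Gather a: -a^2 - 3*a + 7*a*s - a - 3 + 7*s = -a^2 + a*(7*s - 4) + 7*s - 3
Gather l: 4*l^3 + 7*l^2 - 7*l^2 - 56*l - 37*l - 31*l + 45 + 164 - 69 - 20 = 4*l^3 - 124*l + 120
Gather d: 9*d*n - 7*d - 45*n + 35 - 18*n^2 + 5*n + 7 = d*(9*n - 7) - 18*n^2 - 40*n + 42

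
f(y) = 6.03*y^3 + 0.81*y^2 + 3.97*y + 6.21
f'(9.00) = 1483.84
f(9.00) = 4503.42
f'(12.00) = 2628.37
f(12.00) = 10590.33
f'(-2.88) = 149.35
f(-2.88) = -142.55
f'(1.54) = 49.37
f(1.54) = 36.27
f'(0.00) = 3.97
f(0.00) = 6.21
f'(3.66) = 252.23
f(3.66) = 327.23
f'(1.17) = 30.63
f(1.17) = 21.62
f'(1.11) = 28.06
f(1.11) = 19.86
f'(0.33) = 6.47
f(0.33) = 7.83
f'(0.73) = 14.79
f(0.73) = 11.89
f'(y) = 18.09*y^2 + 1.62*y + 3.97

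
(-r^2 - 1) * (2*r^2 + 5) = -2*r^4 - 7*r^2 - 5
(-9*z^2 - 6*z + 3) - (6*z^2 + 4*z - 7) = -15*z^2 - 10*z + 10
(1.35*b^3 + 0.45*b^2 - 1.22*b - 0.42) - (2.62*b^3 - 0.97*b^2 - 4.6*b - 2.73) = -1.27*b^3 + 1.42*b^2 + 3.38*b + 2.31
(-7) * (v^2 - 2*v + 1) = -7*v^2 + 14*v - 7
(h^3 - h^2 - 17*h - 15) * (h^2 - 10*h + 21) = h^5 - 11*h^4 + 14*h^3 + 134*h^2 - 207*h - 315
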